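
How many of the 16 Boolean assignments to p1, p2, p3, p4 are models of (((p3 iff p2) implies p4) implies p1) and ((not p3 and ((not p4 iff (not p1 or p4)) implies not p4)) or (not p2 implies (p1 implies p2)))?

Initial set: {T ((((p3 iff p2) implies p4) implies p1) and ((not p3 and ((not p4 iff (not p1 or p4)) implies not p4)) or (not p2 implies (p1 implies p2))))}.
T ((((p3 iff p2) implies p4) implies p1) and ((not p3 and ((not p4 iff (not p1 or p4)) implies not p4)) or (not p2 implies (p1 implies p2)))): α-rule — add T (((p3 iff p2) implies p4) implies p1), T ((not p3 and ((not p4 iff (not p1 or p4)) implies not p4)) or (not p2 implies (p1 implies p2))).
T (((p3 iff p2) implies p4) implies p1): β-rule — branch into F ((p3 iff p2) implies p4)  //  T p1.
  branch 1 (add F ((p3 iff p2) implies p4)):
    F ((p3 iff p2) implies p4): α-rule — add T (p3 iff p2), F p4.
    T ((not p3 and ((not p4 iff (not p1 or p4)) implies not p4)) or (not p2 implies (p1 implies p2))): β-rule — branch into T (not p3 and ((not p4 iff (not p1 or p4)) implies not p4))  //  T (not p2 implies (p1 implies p2)).
      branch 1.1 (add T (not p3 and ((not p4 iff (not p1 or p4)) implies not p4))):
        T (not p3 and ((not p4 iff (not p1 or p4)) implies not p4)): α-rule — add T not p3, T ((not p4 iff (not p1 or p4)) implies not p4).
        T (p3 iff p2): β-rule — branch into T p3, T p2  //  F p3, F p2.
          branch 1.1.1 (add T p3, T p2):
            × closes — contains both p3 and not p3.
          branch 1.1.2 (add F p3, F p2):
            T ((not p4 iff (not p1 or p4)) implies not p4): β-rule — branch into F (not p4 iff (not p1 or p4))  //  T not p4.
              branch 1.1.2.1 (add F (not p4 iff (not p1 or p4))):
                F (not p4 iff (not p1 or p4)): β-rule — branch into T not p4, F (not p1 or p4)  //  F not p4, T (not p1 or p4).
                  branch 1.1.2.1.1 (add T not p4, F (not p1 or p4)):
                    F (not p1 or p4): α-rule — add F not p1, F p4.
                    ○ open, literals {p1=1, p2=0, p3=0, p4=0}.
                  branch 1.1.2.1.2 (add F not p4, T (not p1 or p4)):
                    × closes — contains both p4 and not p4.
              branch 1.1.2.2 (add T not p4):
                ○ open, literals {p2=0, p3=0, p4=0}.
      branch 1.2 (add T (not p2 implies (p1 implies p2))):
        T (p3 iff p2): β-rule — branch into T p3, T p2  //  F p3, F p2.
          branch 1.2.1 (add T p3, T p2):
            T (not p2 implies (p1 implies p2)): β-rule — branch into F not p2  //  T (p1 implies p2).
              branch 1.2.1.1 (add F not p2):
                ○ open, literals {p2=1, p3=1, p4=0}.
              branch 1.2.1.2 (add T (p1 implies p2)):
                T (p1 implies p2): β-rule — branch into F p1  //  T p2.
                  branch 1.2.1.2.1 (add F p1):
                    ○ open, literals {p1=0, p2=1, p3=1, p4=0}.
                  branch 1.2.1.2.2 (add T p2):
                    ○ open, literals {p2=1, p3=1, p4=0}.
          branch 1.2.2 (add F p3, F p2):
            T (not p2 implies (p1 implies p2)): β-rule — branch into F not p2  //  T (p1 implies p2).
              branch 1.2.2.1 (add F not p2):
                × closes — contains both p2 and not p2.
              branch 1.2.2.2 (add T (p1 implies p2)):
                T (p1 implies p2): β-rule — branch into F p1  //  T p2.
                  branch 1.2.2.2.1 (add F p1):
                    ○ open, literals {p1=0, p2=0, p3=0, p4=0}.
                  branch 1.2.2.2.2 (add T p2):
                    × closes — contains both p2 and not p2.
  branch 2 (add T p1):
    T ((not p3 and ((not p4 iff (not p1 or p4)) implies not p4)) or (not p2 implies (p1 implies p2))): β-rule — branch into T (not p3 and ((not p4 iff (not p1 or p4)) implies not p4))  //  T (not p2 implies (p1 implies p2)).
      branch 2.1 (add T (not p3 and ((not p4 iff (not p1 or p4)) implies not p4))):
        T (not p3 and ((not p4 iff (not p1 or p4)) implies not p4)): α-rule — add T not p3, T ((not p4 iff (not p1 or p4)) implies not p4).
        T ((not p4 iff (not p1 or p4)) implies not p4): β-rule — branch into F (not p4 iff (not p1 or p4))  //  T not p4.
          branch 2.1.1 (add F (not p4 iff (not p1 or p4))):
            F (not p4 iff (not p1 or p4)): β-rule — branch into T not p4, F (not p1 or p4)  //  F not p4, T (not p1 or p4).
              branch 2.1.1.1 (add T not p4, F (not p1 or p4)):
                F (not p1 or p4): α-rule — add F not p1, F p4.
                ○ open, literals {p1=1, p3=0, p4=0}.
              branch 2.1.1.2 (add F not p4, T (not p1 or p4)):
                T (not p1 or p4): β-rule — branch into T not p1  //  T p4.
                  branch 2.1.1.2.1 (add T not p1):
                    × closes — contains both p1 and not p1.
                  branch 2.1.1.2.2 (add T p4):
                    ○ open, literals {p1=1, p3=0, p4=1}.
          branch 2.1.2 (add T not p4):
            ○ open, literals {p1=1, p3=0, p4=0}.
      branch 2.2 (add T (not p2 implies (p1 implies p2))):
        T (not p2 implies (p1 implies p2)): β-rule — branch into F not p2  //  T (p1 implies p2).
          branch 2.2.1 (add F not p2):
            ○ open, literals {p1=1, p2=1}.
          branch 2.2.2 (add T (p1 implies p2)):
            T (p1 implies p2): β-rule — branch into F p1  //  T p2.
              branch 2.2.2.1 (add F p1):
                × closes — contains both p1 and not p1.
              branch 2.2.2.2 (add T p2):
                ○ open, literals {p1=1, p2=1}.
6 branches closed, 11 open.
Each open branch fixes some atoms; the unmentioned ones are free. Counting distinct full assignments: branch {p1=1, p2=0, p3=0, p4=0} (none free) contributes 1 new; branch {p2=0, p3=0, p4=0} (p1) contributes 1 new; branch {p2=1, p3=1, p4=0} (p1) contributes 2 new; branch {p1=0, p2=1, p3=1, p4=0} (none free) contributes 0 new; branch {p2=1, p3=1, p4=0} (p1) contributes 0 new; branch {p1=0, p2=0, p3=0, p4=0} (none free) contributes 0 new; branch {p1=1, p3=0, p4=0} (p2) contributes 1 new; branch {p1=1, p3=0, p4=1} (p2) contributes 2 new; branch {p1=1, p3=0, p4=0} (p2) contributes 0 new; branch {p1=1, p2=1} (p3, p4) contributes 1 new; branch {p1=1, p2=1} (p3, p4) contributes 0 new. Total: 8.

8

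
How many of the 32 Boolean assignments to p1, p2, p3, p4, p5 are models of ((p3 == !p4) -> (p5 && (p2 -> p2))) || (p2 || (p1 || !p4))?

Initial set: {(((p3 == !p4) -> (p5 && (p2 -> p2))) || (p2 || (p1 || !p4)))}.
(((p3 == !p4) -> (p5 && (p2 -> p2))) || (p2 || (p1 || !p4))): β-rule — branch into ((p3 == !p4) -> (p5 && (p2 -> p2)))  //  (p2 || (p1 || !p4)).
  branch 1 (add ((p3 == !p4) -> (p5 && (p2 -> p2)))):
    ((p3 == !p4) -> (p5 && (p2 -> p2))): β-rule — branch into !(p3 == !p4)  //  (p5 && (p2 -> p2)).
      branch 1.1 (add !(p3 == !p4)):
        !(p3 == !p4): β-rule — branch into p3, !!p4  //  !p3, !p4.
          branch 1.1.1 (add p3, !!p4):
            ○ open, literals {p3=true, p4=true}.
          branch 1.1.2 (add !p3, !p4):
            ○ open, literals {p3=false, p4=false}.
      branch 1.2 (add (p5 && (p2 -> p2))):
        (p5 && (p2 -> p2)): α-rule — add p5, (p2 -> p2).
        (p2 -> p2): β-rule — branch into !p2  //  p2.
          branch 1.2.1 (add !p2):
            ○ open, literals {p2=false, p5=true}.
          branch 1.2.2 (add p2):
            ○ open, literals {p2=true, p5=true}.
  branch 2 (add (p2 || (p1 || !p4))):
    (p2 || (p1 || !p4)): β-rule — branch into p2  //  (p1 || !p4).
      branch 2.1 (add p2):
        ○ open, literals {p2=true}.
      branch 2.2 (add (p1 || !p4)):
        (p1 || !p4): β-rule — branch into p1  //  !p4.
          branch 2.2.1 (add p1):
            ○ open, literals {p1=true}.
          branch 2.2.2 (add !p4):
            ○ open, literals {p4=false}.
0 branches closed, 7 open.
Each open branch fixes some atoms; the unmentioned ones are free. Counting distinct full assignments: branch {p3=true, p4=true} (p1, p2, p5) contributes 8 new; branch {p3=false, p4=false} (p1, p2, p5) contributes 8 new; branch {p2=false, p5=true} (p1, p3, p4) contributes 4 new; branch {p2=true, p5=true} (p1, p3, p4) contributes 4 new; branch {p2=true} (p1, p3, p4, p5) contributes 4 new; branch {p1=true} (p2, p3, p4, p5) contributes 2 new; branch {p4=false} (p1, p2, p3, p5) contributes 1 new. Total: 31.

31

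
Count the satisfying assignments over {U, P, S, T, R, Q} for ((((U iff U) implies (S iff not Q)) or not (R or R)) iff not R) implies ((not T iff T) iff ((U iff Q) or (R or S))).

Initial set: {(((((U iff U) implies (S iff not Q)) or not (R or R)) iff not R) implies ((not T iff T) iff ((U iff Q) or (R or S))))}.
(((((U iff U) implies (S iff not Q)) or not (R or R)) iff not R) implies ((not T iff T) iff ((U iff Q) or (R or S)))): β-rule — branch into not ((((U iff U) implies (S iff not Q)) or not (R or R)) iff not R)  //  ((not T iff T) iff ((U iff Q) or (R or S))).
  branch 1 (add not ((((U iff U) implies (S iff not Q)) or not (R or R)) iff not R)):
    not ((((U iff U) implies (S iff not Q)) or not (R or R)) iff not R): β-rule — branch into (((U iff U) implies (S iff not Q)) or not (R or R)), not not R  //  not (((U iff U) implies (S iff not Q)) or not (R or R)), not R.
      branch 1.1 (add (((U iff U) implies (S iff not Q)) or not (R or R)), not not R):
        (((U iff U) implies (S iff not Q)) or not (R or R)): β-rule — branch into ((U iff U) implies (S iff not Q))  //  not (R or R).
          branch 1.1.1 (add ((U iff U) implies (S iff not Q))):
            ((U iff U) implies (S iff not Q)): β-rule — branch into not (U iff U)  //  (S iff not Q).
              branch 1.1.1.1 (add not (U iff U)):
                not (U iff U): β-rule — branch into U, not U  //  not U, U.
                  branch 1.1.1.1.1 (add U, not U):
                    × closes — contains both U and not U.
                  branch 1.1.1.1.2 (add not U, U):
                    × closes — contains both U and not U.
              branch 1.1.1.2 (add (S iff not Q)):
                (S iff not Q): β-rule — branch into S, not Q  //  not S, not not Q.
                  branch 1.1.1.2.1 (add S, not Q):
                    ○ open, literals {Q=F, R=T, S=T}.
                  branch 1.1.1.2.2 (add not S, not not Q):
                    ○ open, literals {Q=T, R=T, S=F}.
          branch 1.1.2 (add not (R or R)):
            not (R or R): α-rule — add not R, not R.
            × closes — contains both R and not R.
      branch 1.2 (add not (((U iff U) implies (S iff not Q)) or not (R or R)), not R):
        not (((U iff U) implies (S iff not Q)) or not (R or R)): α-rule — add not ((U iff U) implies (S iff not Q)), not not (R or R).
        not ((U iff U) implies (S iff not Q)): α-rule — add (U iff U), not (S iff not Q).
        not not (R or R): β-rule — branch into R  //  R.
          branch 1.2.1 (add R):
            × closes — contains both R and not R.
          branch 1.2.2 (add R):
            × closes — contains both R and not R.
  branch 2 (add ((not T iff T) iff ((U iff Q) or (R or S)))):
    ((not T iff T) iff ((U iff Q) or (R or S))): β-rule — branch into (not T iff T), ((U iff Q) or (R or S))  //  not (not T iff T), not ((U iff Q) or (R or S)).
      branch 2.1 (add (not T iff T), ((U iff Q) or (R or S))):
        (not T iff T): β-rule — branch into not T, T  //  not not T, not T.
          branch 2.1.1 (add not T, T):
            × closes — contains both T and not T.
          branch 2.1.2 (add not not T, not T):
            × closes — contains both T and not T.
      branch 2.2 (add not (not T iff T), not ((U iff Q) or (R or S))):
        not ((U iff Q) or (R or S)): α-rule — add not (U iff Q), not (R or S).
        not (R or S): α-rule — add not R, not S.
        not (not T iff T): β-rule — branch into not T, not T  //  not not T, T.
          branch 2.2.1 (add not T, not T):
            not (U iff Q): β-rule — branch into U, not Q  //  not U, Q.
              branch 2.2.1.1 (add U, not Q):
                ○ open, literals {Q=F, R=F, S=F, T=F, U=T}.
              branch 2.2.1.2 (add not U, Q):
                ○ open, literals {Q=T, R=F, S=F, T=F, U=F}.
          branch 2.2.2 (add not not T, T):
            not (U iff Q): β-rule — branch into U, not Q  //  not U, Q.
              branch 2.2.2.1 (add U, not Q):
                ○ open, literals {Q=F, R=F, S=F, T=T, U=T}.
              branch 2.2.2.2 (add not U, Q):
                ○ open, literals {Q=T, R=F, S=F, T=T, U=F}.
7 branches closed, 6 open.
Each open branch fixes some atoms; the unmentioned ones are free. Counting distinct full assignments: branch {Q=F, R=T, S=T} (U, P, T) contributes 8 new; branch {Q=T, R=T, S=F} (U, P, T) contributes 8 new; branch {Q=F, R=F, S=F, T=F, U=T} (P) contributes 2 new; branch {Q=T, R=F, S=F, T=F, U=F} (P) contributes 2 new; branch {Q=F, R=F, S=F, T=T, U=T} (P) contributes 2 new; branch {Q=T, R=F, S=F, T=T, U=F} (P) contributes 2 new. Total: 24.

24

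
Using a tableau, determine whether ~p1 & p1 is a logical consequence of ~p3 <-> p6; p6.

No

Initial set: {(~p3 <-> p6); p6; ~(~p1 & p1)}.
(~p3 <-> p6): β-rule — branch into ~p3, p6  //  ~~p3, ~p6.
  branch 1 (add ~p3, p6):
    ~(~p1 & p1): β-rule — branch into ~~p1  //  ~p1.
      branch 1.1 (add ~~p1):
        ○ open, literals {p1=T, p3=F, p6=T}.
      branch 1.2 (add ~p1):
        ○ open, literals {p1=F, p3=F, p6=T}.
  branch 2 (add ~~p3, ~p6):
    × closes — contains both p6 and ~p6.
1 branch closed, 2 open.
An open branch gives a countermodel: p1=T, p3=F, p6=T (unmentioned atoms arbitrary); the premises hold there but the conclusion fails.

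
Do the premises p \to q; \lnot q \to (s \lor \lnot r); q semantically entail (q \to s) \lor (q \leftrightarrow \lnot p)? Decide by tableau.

Initial set: {T (p \to q); T (\lnot q \to (s \lor \lnot r)); T q; F ((q \to s) \lor (q \leftrightarrow \lnot p))}.
F ((q \to s) \lor (q \leftrightarrow \lnot p)): α-rule — add F (q \to s), F (q \leftrightarrow \lnot p).
F (q \to s): α-rule — add T q, F s.
T (p \to q): β-rule — branch into F p  //  T q.
  branch 1 (add F p):
    T (\lnot q \to (s \lor \lnot r)): β-rule — branch into F \lnot q  //  T (s \lor \lnot r).
      branch 1.1 (add F \lnot q):
        F (q \leftrightarrow \lnot p): β-rule — branch into T q, F \lnot p  //  F q, T \lnot p.
          branch 1.1.1 (add T q, F \lnot p):
            × closes — contains both p and \lnot p.
          branch 1.1.2 (add F q, T \lnot p):
            × closes — contains both q and \lnot q.
      branch 1.2 (add T (s \lor \lnot r)):
        F (q \leftrightarrow \lnot p): β-rule — branch into T q, F \lnot p  //  F q, T \lnot p.
          branch 1.2.1 (add T q, F \lnot p):
            × closes — contains both p and \lnot p.
          branch 1.2.2 (add F q, T \lnot p):
            × closes — contains both q and \lnot q.
  branch 2 (add T q):
    T (\lnot q \to (s \lor \lnot r)): β-rule — branch into F \lnot q  //  T (s \lor \lnot r).
      branch 2.1 (add F \lnot q):
        F (q \leftrightarrow \lnot p): β-rule — branch into T q, F \lnot p  //  F q, T \lnot p.
          branch 2.1.1 (add T q, F \lnot p):
            ○ open, literals {p=true, q=true, s=false}.
          branch 2.1.2 (add F q, T \lnot p):
            × closes — contains both q and \lnot q.
      branch 2.2 (add T (s \lor \lnot r)):
        F (q \leftrightarrow \lnot p): β-rule — branch into T q, F \lnot p  //  F q, T \lnot p.
          branch 2.2.1 (add T q, F \lnot p):
            T (s \lor \lnot r): β-rule — branch into T s  //  T \lnot r.
              branch 2.2.1.1 (add T s):
                × closes — contains both s and \lnot s.
              branch 2.2.1.2 (add T \lnot r):
                ○ open, literals {p=true, q=true, r=false, s=false}.
          branch 2.2.2 (add F q, T \lnot p):
            × closes — contains both q and \lnot q.
7 branches closed, 2 open.
An open branch gives a countermodel: p=true, q=true, s=false (unmentioned atoms arbitrary); the premises hold there but the conclusion fails.

No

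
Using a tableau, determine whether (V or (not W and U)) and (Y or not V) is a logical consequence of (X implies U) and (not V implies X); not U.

Initial set: {((X implies U) and (not V implies X)); not U; not ((V or (not W and U)) and (Y or not V))}.
((X implies U) and (not V implies X)): α-rule — add (X implies U), (not V implies X).
not ((V or (not W and U)) and (Y or not V)): β-rule — branch into not (V or (not W and U))  //  not (Y or not V).
  branch 1 (add not (V or (not W and U))):
    not (V or (not W and U)): α-rule — add not V, not (not W and U).
    (X implies U): β-rule — branch into not X  //  U.
      branch 1.1 (add not X):
        (not V implies X): β-rule — branch into not not V  //  X.
          branch 1.1.1 (add not not V):
            × closes — contains both V and not V.
          branch 1.1.2 (add X):
            × closes — contains both X and not X.
      branch 1.2 (add U):
        × closes — contains both U and not U.
  branch 2 (add not (Y or not V)):
    not (Y or not V): α-rule — add not Y, not not V.
    (X implies U): β-rule — branch into not X  //  U.
      branch 2.1 (add not X):
        (not V implies X): β-rule — branch into not not V  //  X.
          branch 2.1.1 (add not not V):
            ○ open, literals {U=F, V=T, X=F, Y=F}.
          branch 2.1.2 (add X):
            × closes — contains both X and not X.
      branch 2.2 (add U):
        × closes — contains both U and not U.
5 branches closed, 1 open.
An open branch gives a countermodel: U=F, V=T, X=F, Y=F (unmentioned atoms arbitrary); the premises hold there but the conclusion fails.

No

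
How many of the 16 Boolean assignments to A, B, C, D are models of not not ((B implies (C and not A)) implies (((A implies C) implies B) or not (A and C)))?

Initial set: {not not ((B implies (C and not A)) implies (((A implies C) implies B) or not (A and C)))}.
not not ((B implies (C and not A)) implies (((A implies C) implies B) or not (A and C))): drop double negation, giving ((B implies (C and not A)) implies (((A implies C) implies B) or not (A and C))).
((B implies (C and not A)) implies (((A implies C) implies B) or not (A and C))): β-rule — branch into not (B implies (C and not A))  //  (((A implies C) implies B) or not (A and C)).
  branch 1 (add not (B implies (C and not A))):
    not (B implies (C and not A)): α-rule — add B, not (C and not A).
    not (C and not A): β-rule — branch into not C  //  not not A.
      branch 1.1 (add not C):
        ○ open, literals {B=1, C=0}.
      branch 1.2 (add not not A):
        ○ open, literals {A=1, B=1}.
  branch 2 (add (((A implies C) implies B) or not (A and C))):
    (((A implies C) implies B) or not (A and C)): β-rule — branch into ((A implies C) implies B)  //  not (A and C).
      branch 2.1 (add ((A implies C) implies B)):
        ((A implies C) implies B): β-rule — branch into not (A implies C)  //  B.
          branch 2.1.1 (add not (A implies C)):
            not (A implies C): α-rule — add A, not C.
            ○ open, literals {A=1, C=0}.
          branch 2.1.2 (add B):
            ○ open, literals {B=1}.
      branch 2.2 (add not (A and C)):
        not (A and C): β-rule — branch into not A  //  not C.
          branch 2.2.1 (add not A):
            ○ open, literals {A=0}.
          branch 2.2.2 (add not C):
            ○ open, literals {C=0}.
0 branches closed, 6 open.
Each open branch fixes some atoms; the unmentioned ones are free. Counting distinct full assignments: branch {B=1, C=0} (A, D) contributes 4 new; branch {A=1, B=1} (C, D) contributes 2 new; branch {A=1, C=0} (B, D) contributes 2 new; branch {B=1} (A, C, D) contributes 2 new; branch {A=0} (B, C, D) contributes 4 new; branch {C=0} (A, B, D) contributes 0 new. Total: 14.

14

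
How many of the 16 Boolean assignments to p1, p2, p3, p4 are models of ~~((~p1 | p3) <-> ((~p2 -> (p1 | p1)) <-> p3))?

12

Initial set: {~~((~p1 | p3) <-> ((~p2 -> (p1 | p1)) <-> p3))}.
~~((~p1 | p3) <-> ((~p2 -> (p1 | p1)) <-> p3)): drop double negation, giving ((~p1 | p3) <-> ((~p2 -> (p1 | p1)) <-> p3)).
((~p1 | p3) <-> ((~p2 -> (p1 | p1)) <-> p3)): β-rule — branch into (~p1 | p3), ((~p2 -> (p1 | p1)) <-> p3)  //  ~(~p1 | p3), ~((~p2 -> (p1 | p1)) <-> p3).
  branch 1 (add (~p1 | p3), ((~p2 -> (p1 | p1)) <-> p3)):
    (~p1 | p3): β-rule — branch into ~p1  //  p3.
      branch 1.1 (add ~p1):
        ((~p2 -> (p1 | p1)) <-> p3): β-rule — branch into (~p2 -> (p1 | p1)), p3  //  ~(~p2 -> (p1 | p1)), ~p3.
          branch 1.1.1 (add (~p2 -> (p1 | p1)), p3):
            (~p2 -> (p1 | p1)): β-rule — branch into ~~p2  //  (p1 | p1).
              branch 1.1.1.1 (add ~~p2):
                ○ open, literals {p1=0, p2=1, p3=1}.
              branch 1.1.1.2 (add (p1 | p1)):
                (p1 | p1): β-rule — branch into p1  //  p1.
                  branch 1.1.1.2.1 (add p1):
                    × closes — contains both p1 and ~p1.
                  branch 1.1.1.2.2 (add p1):
                    × closes — contains both p1 and ~p1.
          branch 1.1.2 (add ~(~p2 -> (p1 | p1)), ~p3):
            ~(~p2 -> (p1 | p1)): α-rule — add ~p2, ~(p1 | p1).
            ~(p1 | p1): α-rule — add ~p1, ~p1.
            ○ open, literals {p1=0, p2=0, p3=0}.
      branch 1.2 (add p3):
        ((~p2 -> (p1 | p1)) <-> p3): β-rule — branch into (~p2 -> (p1 | p1)), p3  //  ~(~p2 -> (p1 | p1)), ~p3.
          branch 1.2.1 (add (~p2 -> (p1 | p1)), p3):
            (~p2 -> (p1 | p1)): β-rule — branch into ~~p2  //  (p1 | p1).
              branch 1.2.1.1 (add ~~p2):
                ○ open, literals {p2=1, p3=1}.
              branch 1.2.1.2 (add (p1 | p1)):
                (p1 | p1): β-rule — branch into p1  //  p1.
                  branch 1.2.1.2.1 (add p1):
                    ○ open, literals {p1=1, p3=1}.
                  branch 1.2.1.2.2 (add p1):
                    ○ open, literals {p1=1, p3=1}.
          branch 1.2.2 (add ~(~p2 -> (p1 | p1)), ~p3):
            × closes — contains both p3 and ~p3.
  branch 2 (add ~(~p1 | p3), ~((~p2 -> (p1 | p1)) <-> p3)):
    ~(~p1 | p3): α-rule — add ~~p1, ~p3.
    ~((~p2 -> (p1 | p1)) <-> p3): β-rule — branch into (~p2 -> (p1 | p1)), ~p3  //  ~(~p2 -> (p1 | p1)), p3.
      branch 2.1 (add (~p2 -> (p1 | p1)), ~p3):
        (~p2 -> (p1 | p1)): β-rule — branch into ~~p2  //  (p1 | p1).
          branch 2.1.1 (add ~~p2):
            ○ open, literals {p1=1, p2=1, p3=0}.
          branch 2.1.2 (add (p1 | p1)):
            (p1 | p1): β-rule — branch into p1  //  p1.
              branch 2.1.2.1 (add p1):
                ○ open, literals {p1=1, p3=0}.
              branch 2.1.2.2 (add p1):
                ○ open, literals {p1=1, p3=0}.
      branch 2.2 (add ~(~p2 -> (p1 | p1)), p3):
        × closes — contains both p3 and ~p3.
4 branches closed, 8 open.
Each open branch fixes some atoms; the unmentioned ones are free. Counting distinct full assignments: branch {p1=0, p2=1, p3=1} (p4) contributes 2 new; branch {p1=0, p2=0, p3=0} (p4) contributes 2 new; branch {p2=1, p3=1} (p1, p4) contributes 2 new; branch {p1=1, p3=1} (p2, p4) contributes 2 new; branch {p1=1, p3=1} (p2, p4) contributes 0 new; branch {p1=1, p2=1, p3=0} (p4) contributes 2 new; branch {p1=1, p3=0} (p2, p4) contributes 2 new; branch {p1=1, p3=0} (p2, p4) contributes 0 new. Total: 12.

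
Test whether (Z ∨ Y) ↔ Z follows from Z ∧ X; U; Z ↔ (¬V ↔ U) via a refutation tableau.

Initial set: {(Z ∧ X); U; (Z ↔ (¬V ↔ U)); ¬((Z ∨ Y) ↔ Z)}.
(Z ∧ X): α-rule — add Z, X.
(Z ↔ (¬V ↔ U)): β-rule — branch into Z, (¬V ↔ U)  //  ¬Z, ¬(¬V ↔ U).
  branch 1 (add Z, (¬V ↔ U)):
    ¬((Z ∨ Y) ↔ Z): β-rule — branch into (Z ∨ Y), ¬Z  //  ¬(Z ∨ Y), Z.
      branch 1.1 (add (Z ∨ Y), ¬Z):
        × closes — contains both Z and ¬Z.
      branch 1.2 (add ¬(Z ∨ Y), Z):
        ¬(Z ∨ Y): α-rule — add ¬Z, ¬Y.
        × closes — contains both Z and ¬Z.
  branch 2 (add ¬Z, ¬(¬V ↔ U)):
    × closes — contains both Z and ¬Z.
All 3 branches close.
Every branch closed, so the premises entail the conclusion.

Yes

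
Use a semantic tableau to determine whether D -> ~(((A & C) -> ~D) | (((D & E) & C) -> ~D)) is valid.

Not valid

Assume the negation and expand:
Initial set: {~(D -> ~(((A & C) -> ~D) | (((D & E) & C) -> ~D)))}.
~(D -> ~(((A & C) -> ~D) | (((D & E) & C) -> ~D))): α-rule — add D, ~~(((A & C) -> ~D) | (((D & E) & C) -> ~D)).
~~(((A & C) -> ~D) | (((D & E) & C) -> ~D)): β-rule — branch into ((A & C) -> ~D)  //  (((D & E) & C) -> ~D).
  branch 1 (add ((A & C) -> ~D)):
    ((A & C) -> ~D): β-rule — branch into ~(A & C)  //  ~D.
      branch 1.1 (add ~(A & C)):
        ~(A & C): β-rule — branch into ~A  //  ~C.
          branch 1.1.1 (add ~A):
            ○ open, literals {A=F, D=T}.
          branch 1.1.2 (add ~C):
            ○ open, literals {C=F, D=T}.
      branch 1.2 (add ~D):
        × closes — contains both D and ~D.
  branch 2 (add (((D & E) & C) -> ~D)):
    (((D & E) & C) -> ~D): β-rule — branch into ~((D & E) & C)  //  ~D.
      branch 2.1 (add ~((D & E) & C)):
        ~((D & E) & C): β-rule — branch into ~(D & E)  //  ~C.
          branch 2.1.1 (add ~(D & E)):
            ~(D & E): β-rule — branch into ~D  //  ~E.
              branch 2.1.1.1 (add ~D):
                × closes — contains both D and ~D.
              branch 2.1.1.2 (add ~E):
                ○ open, literals {D=T, E=F}.
          branch 2.1.2 (add ~C):
            ○ open, literals {C=F, D=T}.
      branch 2.2 (add ~D):
        × closes — contains both D and ~D.
3 branches closed, 4 open.
An open branch gives a countermodel: A=F, D=T (unmentioned atoms arbitrary); under it the original formula is false.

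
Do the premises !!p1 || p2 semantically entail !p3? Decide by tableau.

No

Initial set: {T (!!p1 || p2); F !p3}.
T (!!p1 || p2): β-rule — branch into T !!p1  //  T p2.
  branch 1 (add T !!p1):
    T !!p1: drop double negation, giving T p1.
    ○ open, literals {p1=1, p3=1}.
  branch 2 (add T p2):
    ○ open, literals {p2=1, p3=1}.
0 branches closed, 2 open.
An open branch gives a countermodel: p1=1, p3=1 (unmentioned atoms arbitrary); the premises hold there but the conclusion fails.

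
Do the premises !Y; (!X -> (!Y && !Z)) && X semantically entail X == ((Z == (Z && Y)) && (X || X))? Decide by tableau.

No

Initial set: {!Y; ((!X -> (!Y && !Z)) && X); !(X == ((Z == (Z && Y)) && (X || X)))}.
((!X -> (!Y && !Z)) && X): α-rule — add (!X -> (!Y && !Z)), X.
!(X == ((Z == (Z && Y)) && (X || X))): β-rule — branch into X, !((Z == (Z && Y)) && (X || X))  //  !X, ((Z == (Z && Y)) && (X || X)).
  branch 1 (add X, !((Z == (Z && Y)) && (X || X))):
    (!X -> (!Y && !Z)): β-rule — branch into !!X  //  (!Y && !Z).
      branch 1.1 (add !!X):
        !((Z == (Z && Y)) && (X || X)): β-rule — branch into !(Z == (Z && Y))  //  !(X || X).
          branch 1.1.1 (add !(Z == (Z && Y))):
            !(Z == (Z && Y)): β-rule — branch into Z, !(Z && Y)  //  !Z, (Z && Y).
              branch 1.1.1.1 (add Z, !(Z && Y)):
                !(Z && Y): β-rule — branch into !Z  //  !Y.
                  branch 1.1.1.1.1 (add !Z):
                    × closes — contains both Z and !Z.
                  branch 1.1.1.1.2 (add !Y):
                    ○ open, literals {X=true, Y=false, Z=true}.
              branch 1.1.1.2 (add !Z, (Z && Y)):
                (Z && Y): α-rule — add Z, Y.
                × closes — contains both Z and !Z.
          branch 1.1.2 (add !(X || X)):
            !(X || X): α-rule — add !X, !X.
            × closes — contains both X and !X.
      branch 1.2 (add (!Y && !Z)):
        (!Y && !Z): α-rule — add !Y, !Z.
        !((Z == (Z && Y)) && (X || X)): β-rule — branch into !(Z == (Z && Y))  //  !(X || X).
          branch 1.2.1 (add !(Z == (Z && Y))):
            !(Z == (Z && Y)): β-rule — branch into Z, !(Z && Y)  //  !Z, (Z && Y).
              branch 1.2.1.1 (add Z, !(Z && Y)):
                × closes — contains both Z and !Z.
              branch 1.2.1.2 (add !Z, (Z && Y)):
                (Z && Y): α-rule — add Z, Y.
                × closes — contains both Z and !Z.
          branch 1.2.2 (add !(X || X)):
            !(X || X): α-rule — add !X, !X.
            × closes — contains both X and !X.
  branch 2 (add !X, ((Z == (Z && Y)) && (X || X))):
    × closes — contains both X and !X.
7 branches closed, 1 open.
An open branch gives a countermodel: X=true, Y=false, Z=true (unmentioned atoms arbitrary); the premises hold there but the conclusion fails.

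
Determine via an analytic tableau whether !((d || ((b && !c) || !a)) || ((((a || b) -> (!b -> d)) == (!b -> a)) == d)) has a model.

Satisfiable

Initial set: {T !((d || ((b && !c) || !a)) || ((((a || b) -> (!b -> d)) == (!b -> a)) == d))}.
T !((d || ((b && !c) || !a)) || ((((a || b) -> (!b -> d)) == (!b -> a)) == d)): α-rule — add F (d || ((b && !c) || !a)), F ((((a || b) -> (!b -> d)) == (!b -> a)) == d).
F (d || ((b && !c) || !a)): α-rule — add F d, F ((b && !c) || !a).
F ((b && !c) || !a): α-rule — add F (b && !c), F !a.
F ((((a || b) -> (!b -> d)) == (!b -> a)) == d): β-rule — branch into T (((a || b) -> (!b -> d)) == (!b -> a)), F d  //  F (((a || b) -> (!b -> d)) == (!b -> a)), T d.
  branch 1 (add T (((a || b) -> (!b -> d)) == (!b -> a)), F d):
    F (b && !c): β-rule — branch into F b  //  F !c.
      branch 1.1 (add F b):
        T (((a || b) -> (!b -> d)) == (!b -> a)): β-rule — branch into T ((a || b) -> (!b -> d)), T (!b -> a)  //  F ((a || b) -> (!b -> d)), F (!b -> a).
          branch 1.1.1 (add T ((a || b) -> (!b -> d)), T (!b -> a)):
            T ((a || b) -> (!b -> d)): β-rule — branch into F (a || b)  //  T (!b -> d).
              branch 1.1.1.1 (add F (a || b)):
                F (a || b): α-rule — add F a, F b.
                × closes — contains both a and !a.
              branch 1.1.1.2 (add T (!b -> d)):
                T (!b -> a): β-rule — branch into F !b  //  T a.
                  branch 1.1.1.2.1 (add F !b):
                    × closes — contains both b and !b.
                  branch 1.1.1.2.2 (add T a):
                    T (!b -> d): β-rule — branch into F !b  //  T d.
                      branch 1.1.1.2.2.1 (add F !b):
                        × closes — contains both b and !b.
                      branch 1.1.1.2.2.2 (add T d):
                        × closes — contains both d and !d.
          branch 1.1.2 (add F ((a || b) -> (!b -> d)), F (!b -> a)):
            F ((a || b) -> (!b -> d)): α-rule — add T (a || b), F (!b -> d).
            F (!b -> a): α-rule — add T !b, F a.
            × closes — contains both a and !a.
      branch 1.2 (add F !c):
        T (((a || b) -> (!b -> d)) == (!b -> a)): β-rule — branch into T ((a || b) -> (!b -> d)), T (!b -> a)  //  F ((a || b) -> (!b -> d)), F (!b -> a).
          branch 1.2.1 (add T ((a || b) -> (!b -> d)), T (!b -> a)):
            T ((a || b) -> (!b -> d)): β-rule — branch into F (a || b)  //  T (!b -> d).
              branch 1.2.1.1 (add F (a || b)):
                F (a || b): α-rule — add F a, F b.
                × closes — contains both a and !a.
              branch 1.2.1.2 (add T (!b -> d)):
                T (!b -> a): β-rule — branch into F !b  //  T a.
                  branch 1.2.1.2.1 (add F !b):
                    T (!b -> d): β-rule — branch into F !b  //  T d.
                      branch 1.2.1.2.1.1 (add F !b):
                        ○ open, literals {a=T, b=T, c=T, d=F}.
                      branch 1.2.1.2.1.2 (add T d):
                        × closes — contains both d and !d.
                  branch 1.2.1.2.2 (add T a):
                    T (!b -> d): β-rule — branch into F !b  //  T d.
                      branch 1.2.1.2.2.1 (add F !b):
                        ○ open, literals {a=T, b=T, c=T, d=F}.
                      branch 1.2.1.2.2.2 (add T d):
                        × closes — contains both d and !d.
          branch 1.2.2 (add F ((a || b) -> (!b -> d)), F (!b -> a)):
            F ((a || b) -> (!b -> d)): α-rule — add T (a || b), F (!b -> d).
            F (!b -> a): α-rule — add T !b, F a.
            × closes — contains both a and !a.
  branch 2 (add F (((a || b) -> (!b -> d)) == (!b -> a)), T d):
    × closes — contains both d and !d.
10 branches closed, 2 open.
An open branch gives a satisfying assignment: a=T, b=T, c=T, d=F.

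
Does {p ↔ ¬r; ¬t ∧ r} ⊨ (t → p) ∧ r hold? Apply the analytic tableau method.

Yes

Initial set: {(p ↔ ¬r); (¬t ∧ r); ¬((t → p) ∧ r)}.
(¬t ∧ r): α-rule — add ¬t, r.
(p ↔ ¬r): β-rule — branch into p, ¬r  //  ¬p, ¬¬r.
  branch 1 (add p, ¬r):
    × closes — contains both r and ¬r.
  branch 2 (add ¬p, ¬¬r):
    ¬((t → p) ∧ r): β-rule — branch into ¬(t → p)  //  ¬r.
      branch 2.1 (add ¬(t → p)):
        ¬(t → p): α-rule — add t, ¬p.
        × closes — contains both t and ¬t.
      branch 2.2 (add ¬r):
        × closes — contains both r and ¬r.
All 3 branches close.
Every branch closed, so the premises entail the conclusion.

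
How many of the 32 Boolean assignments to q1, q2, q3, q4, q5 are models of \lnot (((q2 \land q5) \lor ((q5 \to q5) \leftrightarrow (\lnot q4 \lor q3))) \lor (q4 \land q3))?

Initial set: {\lnot (((q2 \land q5) \lor ((q5 \to q5) \leftrightarrow (\lnot q4 \lor q3))) \lor (q4 \land q3))}.
\lnot (((q2 \land q5) \lor ((q5 \to q5) \leftrightarrow (\lnot q4 \lor q3))) \lor (q4 \land q3)): α-rule — add \lnot ((q2 \land q5) \lor ((q5 \to q5) \leftrightarrow (\lnot q4 \lor q3))), \lnot (q4 \land q3).
\lnot ((q2 \land q5) \lor ((q5 \to q5) \leftrightarrow (\lnot q4 \lor q3))): α-rule — add \lnot (q2 \land q5), \lnot ((q5 \to q5) \leftrightarrow (\lnot q4 \lor q3)).
\lnot (q4 \land q3): β-rule — branch into \lnot q4  //  \lnot q3.
  branch 1 (add \lnot q4):
    \lnot (q2 \land q5): β-rule — branch into \lnot q2  //  \lnot q5.
      branch 1.1 (add \lnot q2):
        \lnot ((q5 \to q5) \leftrightarrow (\lnot q4 \lor q3)): β-rule — branch into (q5 \to q5), \lnot (\lnot q4 \lor q3)  //  \lnot (q5 \to q5), (\lnot q4 \lor q3).
          branch 1.1.1 (add (q5 \to q5), \lnot (\lnot q4 \lor q3)):
            \lnot (\lnot q4 \lor q3): α-rule — add \lnot \lnot q4, \lnot q3.
            × closes — contains both q4 and \lnot q4.
          branch 1.1.2 (add \lnot (q5 \to q5), (\lnot q4 \lor q3)):
            \lnot (q5 \to q5): α-rule — add q5, \lnot q5.
            × closes — contains both q5 and \lnot q5.
      branch 1.2 (add \lnot q5):
        \lnot ((q5 \to q5) \leftrightarrow (\lnot q4 \lor q3)): β-rule — branch into (q5 \to q5), \lnot (\lnot q4 \lor q3)  //  \lnot (q5 \to q5), (\lnot q4 \lor q3).
          branch 1.2.1 (add (q5 \to q5), \lnot (\lnot q4 \lor q3)):
            \lnot (\lnot q4 \lor q3): α-rule — add \lnot \lnot q4, \lnot q3.
            × closes — contains both q4 and \lnot q4.
          branch 1.2.2 (add \lnot (q5 \to q5), (\lnot q4 \lor q3)):
            \lnot (q5 \to q5): α-rule — add q5, \lnot q5.
            × closes — contains both q5 and \lnot q5.
  branch 2 (add \lnot q3):
    \lnot (q2 \land q5): β-rule — branch into \lnot q2  //  \lnot q5.
      branch 2.1 (add \lnot q2):
        \lnot ((q5 \to q5) \leftrightarrow (\lnot q4 \lor q3)): β-rule — branch into (q5 \to q5), \lnot (\lnot q4 \lor q3)  //  \lnot (q5 \to q5), (\lnot q4 \lor q3).
          branch 2.1.1 (add (q5 \to q5), \lnot (\lnot q4 \lor q3)):
            \lnot (\lnot q4 \lor q3): α-rule — add \lnot \lnot q4, \lnot q3.
            (q5 \to q5): β-rule — branch into \lnot q5  //  q5.
              branch 2.1.1.1 (add \lnot q5):
                ○ open, literals {q2=false, q3=false, q4=true, q5=false}.
              branch 2.1.1.2 (add q5):
                ○ open, literals {q2=false, q3=false, q4=true, q5=true}.
          branch 2.1.2 (add \lnot (q5 \to q5), (\lnot q4 \lor q3)):
            \lnot (q5 \to q5): α-rule — add q5, \lnot q5.
            × closes — contains both q5 and \lnot q5.
      branch 2.2 (add \lnot q5):
        \lnot ((q5 \to q5) \leftrightarrow (\lnot q4 \lor q3)): β-rule — branch into (q5 \to q5), \lnot (\lnot q4 \lor q3)  //  \lnot (q5 \to q5), (\lnot q4 \lor q3).
          branch 2.2.1 (add (q5 \to q5), \lnot (\lnot q4 \lor q3)):
            \lnot (\lnot q4 \lor q3): α-rule — add \lnot \lnot q4, \lnot q3.
            (q5 \to q5): β-rule — branch into \lnot q5  //  q5.
              branch 2.2.1.1 (add \lnot q5):
                ○ open, literals {q3=false, q4=true, q5=false}.
              branch 2.2.1.2 (add q5):
                × closes — contains both q5 and \lnot q5.
          branch 2.2.2 (add \lnot (q5 \to q5), (\lnot q4 \lor q3)):
            \lnot (q5 \to q5): α-rule — add q5, \lnot q5.
            × closes — contains both q5 and \lnot q5.
7 branches closed, 3 open.
Each open branch fixes some atoms; the unmentioned ones are free. Counting distinct full assignments: branch {q2=false, q3=false, q4=true, q5=false} (q1) contributes 2 new; branch {q2=false, q3=false, q4=true, q5=true} (q1) contributes 2 new; branch {q3=false, q4=true, q5=false} (q1, q2) contributes 2 new. Total: 6.

6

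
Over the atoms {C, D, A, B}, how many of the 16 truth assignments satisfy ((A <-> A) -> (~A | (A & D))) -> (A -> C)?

14

Initial set: {T (((A <-> A) -> (~A | (A & D))) -> (A -> C))}.
T (((A <-> A) -> (~A | (A & D))) -> (A -> C)): β-rule — branch into F ((A <-> A) -> (~A | (A & D)))  //  T (A -> C).
  branch 1 (add F ((A <-> A) -> (~A | (A & D)))):
    F ((A <-> A) -> (~A | (A & D))): α-rule — add T (A <-> A), F (~A | (A & D)).
    F (~A | (A & D)): α-rule — add F ~A, F (A & D).
    T (A <-> A): β-rule — branch into T A, T A  //  F A, F A.
      branch 1.1 (add T A, T A):
        F (A & D): β-rule — branch into F A  //  F D.
          branch 1.1.1 (add F A):
            × closes — contains both A and ~A.
          branch 1.1.2 (add F D):
            ○ open, literals {A=true, D=false}.
      branch 1.2 (add F A, F A):
        × closes — contains both A and ~A.
  branch 2 (add T (A -> C)):
    T (A -> C): β-rule — branch into F A  //  T C.
      branch 2.1 (add F A):
        ○ open, literals {A=false}.
      branch 2.2 (add T C):
        ○ open, literals {C=true}.
2 branches closed, 3 open.
Each open branch fixes some atoms; the unmentioned ones are free. Counting distinct full assignments: branch {A=true, D=false} (C, B) contributes 4 new; branch {A=false} (C, D, B) contributes 8 new; branch {C=true} (D, A, B) contributes 2 new. Total: 14.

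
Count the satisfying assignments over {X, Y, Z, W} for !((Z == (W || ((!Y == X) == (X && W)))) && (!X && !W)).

Initial set: {!((Z == (W || ((!Y == X) == (X && W)))) && (!X && !W))}.
!((Z == (W || ((!Y == X) == (X && W)))) && (!X && !W)): β-rule — branch into !(Z == (W || ((!Y == X) == (X && W))))  //  !(!X && !W).
  branch 1 (add !(Z == (W || ((!Y == X) == (X && W))))):
    !(Z == (W || ((!Y == X) == (X && W)))): β-rule — branch into Z, !(W || ((!Y == X) == (X && W)))  //  !Z, (W || ((!Y == X) == (X && W))).
      branch 1.1 (add Z, !(W || ((!Y == X) == (X && W)))):
        !(W || ((!Y == X) == (X && W))): α-rule — add !W, !((!Y == X) == (X && W)).
        !((!Y == X) == (X && W)): β-rule — branch into (!Y == X), !(X && W)  //  !(!Y == X), (X && W).
          branch 1.1.1 (add (!Y == X), !(X && W)):
            (!Y == X): β-rule — branch into !Y, X  //  !!Y, !X.
              branch 1.1.1.1 (add !Y, X):
                !(X && W): β-rule — branch into !X  //  !W.
                  branch 1.1.1.1.1 (add !X):
                    × closes — contains both X and !X.
                  branch 1.1.1.1.2 (add !W):
                    ○ open, literals {W=F, X=T, Y=F, Z=T}.
              branch 1.1.1.2 (add !!Y, !X):
                !(X && W): β-rule — branch into !X  //  !W.
                  branch 1.1.1.2.1 (add !X):
                    ○ open, literals {W=F, X=F, Y=T, Z=T}.
                  branch 1.1.1.2.2 (add !W):
                    ○ open, literals {W=F, X=F, Y=T, Z=T}.
          branch 1.1.2 (add !(!Y == X), (X && W)):
            (X && W): α-rule — add X, W.
            × closes — contains both W and !W.
      branch 1.2 (add !Z, (W || ((!Y == X) == (X && W)))):
        (W || ((!Y == X) == (X && W))): β-rule — branch into W  //  ((!Y == X) == (X && W)).
          branch 1.2.1 (add W):
            ○ open, literals {W=T, Z=F}.
          branch 1.2.2 (add ((!Y == X) == (X && W))):
            ((!Y == X) == (X && W)): β-rule — branch into (!Y == X), (X && W)  //  !(!Y == X), !(X && W).
              branch 1.2.2.1 (add (!Y == X), (X && W)):
                (X && W): α-rule — add X, W.
                (!Y == X): β-rule — branch into !Y, X  //  !!Y, !X.
                  branch 1.2.2.1.1 (add !Y, X):
                    ○ open, literals {W=T, X=T, Y=F, Z=F}.
                  branch 1.2.2.1.2 (add !!Y, !X):
                    × closes — contains both X and !X.
              branch 1.2.2.2 (add !(!Y == X), !(X && W)):
                !(!Y == X): β-rule — branch into !Y, !X  //  !!Y, X.
                  branch 1.2.2.2.1 (add !Y, !X):
                    !(X && W): β-rule — branch into !X  //  !W.
                      branch 1.2.2.2.1.1 (add !X):
                        ○ open, literals {X=F, Y=F, Z=F}.
                      branch 1.2.2.2.1.2 (add !W):
                        ○ open, literals {W=F, X=F, Y=F, Z=F}.
                  branch 1.2.2.2.2 (add !!Y, X):
                    !(X && W): β-rule — branch into !X  //  !W.
                      branch 1.2.2.2.2.1 (add !X):
                        × closes — contains both X and !X.
                      branch 1.2.2.2.2.2 (add !W):
                        ○ open, literals {W=F, X=T, Y=T, Z=F}.
  branch 2 (add !(!X && !W)):
    !(!X && !W): β-rule — branch into !!X  //  !!W.
      branch 2.1 (add !!X):
        ○ open, literals {X=T}.
      branch 2.2 (add !!W):
        ○ open, literals {W=T}.
4 branches closed, 10 open.
Each open branch fixes some atoms; the unmentioned ones are free. Counting distinct full assignments: branch {W=F, X=T, Y=F, Z=T} (none free) contributes 1 new; branch {W=F, X=F, Y=T, Z=T} (none free) contributes 1 new; branch {W=F, X=F, Y=T, Z=T} (none free) contributes 0 new; branch {W=T, Z=F} (X, Y) contributes 4 new; branch {W=T, X=T, Y=F, Z=F} (none free) contributes 0 new; branch {X=F, Y=F, Z=F} (W) contributes 1 new; branch {W=F, X=F, Y=F, Z=F} (none free) contributes 0 new; branch {W=F, X=T, Y=T, Z=F} (none free) contributes 1 new; branch {X=T} (Y, Z, W) contributes 4 new; branch {W=T} (X, Y, Z) contributes 2 new. Total: 14.

14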